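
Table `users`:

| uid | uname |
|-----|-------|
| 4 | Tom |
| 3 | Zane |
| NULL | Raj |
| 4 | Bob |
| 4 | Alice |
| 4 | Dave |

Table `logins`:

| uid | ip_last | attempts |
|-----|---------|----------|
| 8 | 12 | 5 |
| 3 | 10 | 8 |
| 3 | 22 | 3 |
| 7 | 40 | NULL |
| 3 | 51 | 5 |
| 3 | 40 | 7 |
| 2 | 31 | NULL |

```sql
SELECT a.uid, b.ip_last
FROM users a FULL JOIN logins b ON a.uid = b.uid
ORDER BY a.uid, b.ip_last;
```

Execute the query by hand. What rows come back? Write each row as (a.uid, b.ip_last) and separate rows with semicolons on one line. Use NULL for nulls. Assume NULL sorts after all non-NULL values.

FULL OUTER JOIN keeps every row from both sides; unmatched rows get NULL for the other side's columns.
Matching on a.uid = b.uid. A NULL in a compared column never satisfies the condition.
- uid=4: no b row matches, row kept with b columns NULL.
- uid=3: 4 matching b row(s), so 4 row(s) emitted.
- uid=NULL: no b row matches, row kept with b columns NULL.
- uid=4: no b row matches, row kept with b columns NULL.
- uid=4: no b row matches, row kept with b columns NULL.
- uid=4: no b row matches, row kept with b columns NULL.
- 3 row(s) from b found no a partner → padded with NULL.

(3, 10); (3, 22); (3, 40); (3, 51); (4, NULL); (4, NULL); (4, NULL); (4, NULL); (NULL, 12); (NULL, 31); (NULL, 40); (NULL, NULL)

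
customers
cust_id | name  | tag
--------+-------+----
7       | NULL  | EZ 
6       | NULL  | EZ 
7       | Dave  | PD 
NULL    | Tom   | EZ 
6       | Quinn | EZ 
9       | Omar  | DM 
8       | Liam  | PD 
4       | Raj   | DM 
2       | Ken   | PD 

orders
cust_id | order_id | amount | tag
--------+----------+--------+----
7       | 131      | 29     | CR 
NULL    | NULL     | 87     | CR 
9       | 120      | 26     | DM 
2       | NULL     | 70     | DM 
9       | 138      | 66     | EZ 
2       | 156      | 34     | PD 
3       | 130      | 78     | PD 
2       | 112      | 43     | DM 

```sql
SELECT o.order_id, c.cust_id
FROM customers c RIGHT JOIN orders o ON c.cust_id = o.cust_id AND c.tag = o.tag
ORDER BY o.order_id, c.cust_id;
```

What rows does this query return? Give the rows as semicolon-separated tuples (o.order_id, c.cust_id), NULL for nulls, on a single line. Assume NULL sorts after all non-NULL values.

RIGHT JOIN keeps every row from `orders`; unmatched rows get NULL for `customers`'s columns.
Matching on c.cust_id = o.cust_id AND c.tag = o.tag. A NULL in a compared column never satisfies the condition.
Matched pairs: 2; unmatched o rows kept: 6.

(112, NULL); (120, 9); (130, NULL); (131, NULL); (138, NULL); (156, 2); (NULL, NULL); (NULL, NULL)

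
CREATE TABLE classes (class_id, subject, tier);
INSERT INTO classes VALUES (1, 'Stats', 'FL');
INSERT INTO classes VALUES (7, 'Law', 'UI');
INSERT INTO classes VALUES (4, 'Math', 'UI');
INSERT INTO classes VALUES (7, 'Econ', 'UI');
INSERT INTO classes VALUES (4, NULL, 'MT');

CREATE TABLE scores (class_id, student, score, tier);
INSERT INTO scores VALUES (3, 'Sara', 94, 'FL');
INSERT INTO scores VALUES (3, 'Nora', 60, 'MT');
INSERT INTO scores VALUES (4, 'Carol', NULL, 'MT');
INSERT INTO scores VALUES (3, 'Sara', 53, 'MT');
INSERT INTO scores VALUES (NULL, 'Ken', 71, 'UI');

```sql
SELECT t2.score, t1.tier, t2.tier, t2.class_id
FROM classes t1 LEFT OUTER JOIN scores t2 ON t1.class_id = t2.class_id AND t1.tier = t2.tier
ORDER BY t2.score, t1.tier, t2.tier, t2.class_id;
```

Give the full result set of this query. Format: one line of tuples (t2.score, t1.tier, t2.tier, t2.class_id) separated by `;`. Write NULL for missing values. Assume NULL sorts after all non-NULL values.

LEFT JOIN keeps every row from `classes`; unmatched rows get NULL for `scores`'s columns.
Matching on t1.class_id = t2.class_id AND t1.tier = t2.tier. A NULL in a compared column never satisfies the condition.
- class_id=1, tier=FL: no t2 row matches, row kept with t2 columns NULL.
- class_id=7, tier=UI: no t2 row matches, row kept with t2 columns NULL.
- class_id=4, tier=UI: no t2 row matches, row kept with t2 columns NULL.
- class_id=7, tier=UI: no t2 row matches, row kept with t2 columns NULL.
- class_id=4, tier=MT: 1 matching t2 row(s), so 1 row(s) emitted.
After projecting and ordering:
t2.score | t1.tier | t2.tier | t2.class_id
NULL | FL | NULL | NULL
NULL | MT | MT | 4
NULL | UI | NULL | NULL
NULL | UI | NULL | NULL
NULL | UI | NULL | NULL

(NULL, FL, NULL, NULL); (NULL, MT, MT, 4); (NULL, UI, NULL, NULL); (NULL, UI, NULL, NULL); (NULL, UI, NULL, NULL)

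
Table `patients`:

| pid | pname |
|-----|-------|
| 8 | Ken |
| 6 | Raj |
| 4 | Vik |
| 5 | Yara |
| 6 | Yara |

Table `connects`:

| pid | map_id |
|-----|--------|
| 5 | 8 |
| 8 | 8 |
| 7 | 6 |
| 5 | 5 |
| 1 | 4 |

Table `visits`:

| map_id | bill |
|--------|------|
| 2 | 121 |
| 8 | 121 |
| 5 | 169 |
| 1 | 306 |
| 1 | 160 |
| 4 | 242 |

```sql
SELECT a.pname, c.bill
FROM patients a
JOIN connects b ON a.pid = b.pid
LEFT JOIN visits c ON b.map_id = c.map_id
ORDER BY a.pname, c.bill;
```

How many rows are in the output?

3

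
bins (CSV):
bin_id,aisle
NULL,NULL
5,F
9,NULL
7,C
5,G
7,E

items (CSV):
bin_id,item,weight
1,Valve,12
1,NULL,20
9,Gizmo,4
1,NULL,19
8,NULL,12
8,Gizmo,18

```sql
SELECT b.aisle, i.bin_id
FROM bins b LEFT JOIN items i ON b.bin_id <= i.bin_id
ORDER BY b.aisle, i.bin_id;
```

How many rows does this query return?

14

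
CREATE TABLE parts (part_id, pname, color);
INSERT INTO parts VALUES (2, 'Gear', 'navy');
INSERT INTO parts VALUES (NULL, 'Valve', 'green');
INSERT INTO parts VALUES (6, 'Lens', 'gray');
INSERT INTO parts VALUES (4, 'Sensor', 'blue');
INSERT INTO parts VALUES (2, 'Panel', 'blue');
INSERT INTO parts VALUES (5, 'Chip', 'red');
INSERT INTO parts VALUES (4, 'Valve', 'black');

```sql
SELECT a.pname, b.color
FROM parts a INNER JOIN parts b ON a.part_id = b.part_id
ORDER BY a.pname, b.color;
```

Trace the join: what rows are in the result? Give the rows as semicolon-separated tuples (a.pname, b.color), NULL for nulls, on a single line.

(Chip, red); (Gear, blue); (Gear, navy); (Lens, gray); (Panel, blue); (Panel, navy); (Sensor, black); (Sensor, blue); (Valve, black); (Valve, blue)

INNER JOIN keeps only pairs where the ON condition holds.
Matching on a.part_id = b.part_id. A NULL in a compared column never satisfies the condition.
Matched pairs: 10.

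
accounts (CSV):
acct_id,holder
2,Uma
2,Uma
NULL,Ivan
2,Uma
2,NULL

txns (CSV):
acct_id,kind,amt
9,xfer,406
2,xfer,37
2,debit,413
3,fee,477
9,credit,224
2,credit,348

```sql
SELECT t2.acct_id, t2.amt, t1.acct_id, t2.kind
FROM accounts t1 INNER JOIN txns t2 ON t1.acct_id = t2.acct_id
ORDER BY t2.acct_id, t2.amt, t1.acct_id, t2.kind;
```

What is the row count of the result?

INNER JOIN keeps only pairs where the ON condition holds.
Matching on t1.acct_id = t2.acct_id. A NULL in a compared column never satisfies the condition.
Matched pairs: 12.
Total: 12 rows.

12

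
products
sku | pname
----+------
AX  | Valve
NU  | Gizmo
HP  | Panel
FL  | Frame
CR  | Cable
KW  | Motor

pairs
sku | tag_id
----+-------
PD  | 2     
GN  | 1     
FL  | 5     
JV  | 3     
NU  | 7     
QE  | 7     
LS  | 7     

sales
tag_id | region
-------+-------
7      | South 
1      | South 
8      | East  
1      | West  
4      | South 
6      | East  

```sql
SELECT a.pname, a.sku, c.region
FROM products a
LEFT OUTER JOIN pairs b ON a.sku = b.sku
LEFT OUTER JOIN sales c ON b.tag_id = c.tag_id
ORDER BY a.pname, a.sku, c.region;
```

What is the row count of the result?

6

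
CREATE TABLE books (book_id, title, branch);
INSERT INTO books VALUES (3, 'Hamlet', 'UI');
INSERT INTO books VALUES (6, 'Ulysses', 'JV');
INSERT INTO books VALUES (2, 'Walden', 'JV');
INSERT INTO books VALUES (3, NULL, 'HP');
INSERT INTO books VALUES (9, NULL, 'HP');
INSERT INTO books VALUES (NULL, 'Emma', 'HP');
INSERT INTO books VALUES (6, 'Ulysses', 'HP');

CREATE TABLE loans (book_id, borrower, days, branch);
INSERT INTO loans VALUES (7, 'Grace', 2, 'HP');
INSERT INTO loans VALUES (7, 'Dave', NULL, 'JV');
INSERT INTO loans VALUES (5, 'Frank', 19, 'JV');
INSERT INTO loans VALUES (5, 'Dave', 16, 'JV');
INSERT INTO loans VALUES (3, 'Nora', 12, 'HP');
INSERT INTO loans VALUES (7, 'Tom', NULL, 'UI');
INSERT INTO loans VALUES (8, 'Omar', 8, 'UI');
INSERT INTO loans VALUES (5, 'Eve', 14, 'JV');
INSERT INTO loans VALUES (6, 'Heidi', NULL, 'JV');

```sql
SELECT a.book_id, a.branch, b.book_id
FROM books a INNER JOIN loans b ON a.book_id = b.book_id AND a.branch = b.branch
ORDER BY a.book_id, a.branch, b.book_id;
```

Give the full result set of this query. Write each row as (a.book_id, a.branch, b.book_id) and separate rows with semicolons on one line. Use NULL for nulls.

(3, HP, 3); (6, JV, 6)

INNER JOIN keeps only pairs where the ON condition holds.
Matching on a.book_id = b.book_id AND a.branch = b.branch. A NULL in a compared column never satisfies the condition.
Matched pairs: 2.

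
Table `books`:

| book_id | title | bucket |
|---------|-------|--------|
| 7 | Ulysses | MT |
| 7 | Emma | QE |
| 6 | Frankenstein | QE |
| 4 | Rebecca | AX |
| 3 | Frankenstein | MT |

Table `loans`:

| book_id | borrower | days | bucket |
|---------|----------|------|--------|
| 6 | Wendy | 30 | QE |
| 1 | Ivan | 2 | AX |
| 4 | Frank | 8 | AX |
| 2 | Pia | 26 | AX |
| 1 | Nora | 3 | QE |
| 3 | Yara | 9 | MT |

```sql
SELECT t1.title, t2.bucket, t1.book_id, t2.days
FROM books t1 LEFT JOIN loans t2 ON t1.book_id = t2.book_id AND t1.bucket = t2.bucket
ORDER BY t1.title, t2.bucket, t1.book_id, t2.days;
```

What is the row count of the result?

LEFT JOIN keeps every row from `books`; unmatched rows get NULL for `loans`'s columns.
Matching on t1.book_id = t2.book_id AND t1.bucket = t2.bucket.
- t1 (book_id=7, bucket=MT) has no partner → padded with NULL.
- t1 (book_id=7, bucket=QE) has no partner → padded with NULL.
- t1 (book_id=6, bucket=QE) pairs with 1 row(s) of t2.
- t1 (book_id=4, bucket=AX) pairs with 1 row(s) of t2.
- t1 (book_id=3, bucket=MT) pairs with 1 row(s) of t2.
Total: 3 matched + 2 padded = 5 rows.

5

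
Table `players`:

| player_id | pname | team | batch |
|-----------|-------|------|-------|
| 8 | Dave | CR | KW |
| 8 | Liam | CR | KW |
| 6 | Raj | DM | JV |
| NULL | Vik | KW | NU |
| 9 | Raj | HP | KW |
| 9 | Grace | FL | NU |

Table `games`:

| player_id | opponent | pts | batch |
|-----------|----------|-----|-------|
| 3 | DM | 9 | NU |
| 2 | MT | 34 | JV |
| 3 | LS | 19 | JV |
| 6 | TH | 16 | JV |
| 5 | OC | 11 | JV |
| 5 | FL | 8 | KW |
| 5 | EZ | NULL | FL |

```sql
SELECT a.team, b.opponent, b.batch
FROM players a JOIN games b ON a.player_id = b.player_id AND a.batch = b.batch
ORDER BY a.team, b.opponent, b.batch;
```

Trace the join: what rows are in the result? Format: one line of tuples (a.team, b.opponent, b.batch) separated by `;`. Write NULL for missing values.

INNER JOIN keeps only pairs where the ON condition holds.
Matching on a.player_id = b.player_id AND a.batch = b.batch. A NULL in a compared column never satisfies the condition.
- a[0] player_id=8, batch=KW → no match; dropped.
- a[1] player_id=8, batch=KW → no match; dropped.
- a[2] player_id=6, batch=JV → 1 match(es) in b → 1 row(s).
- a[3] player_id=NULL, batch=NU → no match; dropped.
- a[4] player_id=9, batch=KW → no match; dropped.
- a[5] player_id=9, batch=NU → no match; dropped.
After projecting and ordering:
a.team | b.opponent | b.batch
DM | TH | JV

(DM, TH, JV)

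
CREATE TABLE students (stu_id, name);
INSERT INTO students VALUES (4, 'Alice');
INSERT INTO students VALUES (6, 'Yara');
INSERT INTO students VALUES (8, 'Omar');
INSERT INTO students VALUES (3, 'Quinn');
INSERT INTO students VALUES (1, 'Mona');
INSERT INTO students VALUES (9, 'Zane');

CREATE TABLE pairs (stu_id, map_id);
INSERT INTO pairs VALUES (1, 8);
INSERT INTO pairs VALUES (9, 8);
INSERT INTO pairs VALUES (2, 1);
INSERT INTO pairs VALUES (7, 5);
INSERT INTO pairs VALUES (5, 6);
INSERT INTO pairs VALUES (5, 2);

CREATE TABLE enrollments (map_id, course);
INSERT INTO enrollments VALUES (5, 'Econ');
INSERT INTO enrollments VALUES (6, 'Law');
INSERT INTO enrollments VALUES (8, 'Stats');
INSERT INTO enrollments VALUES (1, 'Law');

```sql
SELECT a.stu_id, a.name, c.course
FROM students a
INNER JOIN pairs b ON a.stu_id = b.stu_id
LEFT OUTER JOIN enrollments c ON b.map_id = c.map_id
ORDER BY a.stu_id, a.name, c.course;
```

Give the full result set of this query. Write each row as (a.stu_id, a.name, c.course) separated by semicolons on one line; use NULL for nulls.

(1, Mona, Stats); (9, Zane, Stats)

Evaluate left to right. First `students a INNER JOIN pairs b` on stu_id: 2 row(s).
Then LEFT JOIN `enrollments c` on map_id: each of those 2 rows is kept; rows whose b.map_id has no match in c get NULL for c's columns.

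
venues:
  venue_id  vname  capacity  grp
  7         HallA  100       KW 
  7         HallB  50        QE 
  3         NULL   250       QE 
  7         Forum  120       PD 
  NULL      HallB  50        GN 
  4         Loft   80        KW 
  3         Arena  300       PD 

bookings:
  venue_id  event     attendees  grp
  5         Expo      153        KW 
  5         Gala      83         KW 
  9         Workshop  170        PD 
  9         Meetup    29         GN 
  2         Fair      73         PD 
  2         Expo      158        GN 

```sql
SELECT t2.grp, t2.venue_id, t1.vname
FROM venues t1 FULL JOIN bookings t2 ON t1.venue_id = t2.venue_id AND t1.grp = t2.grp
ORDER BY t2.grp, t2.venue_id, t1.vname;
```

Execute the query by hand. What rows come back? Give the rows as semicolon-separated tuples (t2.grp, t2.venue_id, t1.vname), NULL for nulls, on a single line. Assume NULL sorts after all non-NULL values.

FULL OUTER JOIN keeps every row from both sides; unmatched rows get NULL for the other side's columns.
Matching on t1.venue_id = t2.venue_id AND t1.grp = t2.grp. A NULL in a compared column never satisfies the condition.
- t1[0] venue_id=7, grp=KW → no match; kept with NULLs on the t2 side.
- t1[1] venue_id=7, grp=QE → no match; kept with NULLs on the t2 side.
- t1[2] venue_id=3, grp=QE → no match; kept with NULLs on the t2 side.
- t1[3] venue_id=7, grp=PD → no match; kept with NULLs on the t2 side.
- t1[4] venue_id=NULL, grp=GN → no match; kept with NULLs on the t2 side.
- t1[5] venue_id=4, grp=KW → no match; kept with NULLs on the t2 side.
- t1[6] venue_id=3, grp=PD → no match; kept with NULLs on the t2 side.
- 6 t2 row(s) had no t1 match → kept, t1 columns NULL.

(GN, 2, NULL); (GN, 9, NULL); (KW, 5, NULL); (KW, 5, NULL); (PD, 2, NULL); (PD, 9, NULL); (NULL, NULL, Arena); (NULL, NULL, Forum); (NULL, NULL, HallA); (NULL, NULL, HallB); (NULL, NULL, HallB); (NULL, NULL, Loft); (NULL, NULL, NULL)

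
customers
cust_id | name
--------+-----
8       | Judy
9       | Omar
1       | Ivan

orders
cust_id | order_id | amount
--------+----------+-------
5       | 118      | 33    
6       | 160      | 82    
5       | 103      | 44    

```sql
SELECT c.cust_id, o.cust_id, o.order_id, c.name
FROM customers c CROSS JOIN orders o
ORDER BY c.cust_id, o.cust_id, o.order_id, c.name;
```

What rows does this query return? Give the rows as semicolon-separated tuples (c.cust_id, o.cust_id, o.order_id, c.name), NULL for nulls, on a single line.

CROSS JOIN pairs every row of `customers` with every row of `orders`: 3 × 3 = 9 rows.
After projecting and ordering:
c.cust_id | o.cust_id | o.order_id | c.name
1 | 5 | 103 | Ivan
1 | 5 | 118 | Ivan
1 | 6 | 160 | Ivan
8 | 5 | 103 | Judy
8 | 5 | 118 | Judy
8 | 6 | 160 | Judy
9 | 5 | 103 | Omar
9 | 5 | 118 | Omar
9 | 6 | 160 | Omar

(1, 5, 103, Ivan); (1, 5, 118, Ivan); (1, 6, 160, Ivan); (8, 5, 103, Judy); (8, 5, 118, Judy); (8, 6, 160, Judy); (9, 5, 103, Omar); (9, 5, 118, Omar); (9, 6, 160, Omar)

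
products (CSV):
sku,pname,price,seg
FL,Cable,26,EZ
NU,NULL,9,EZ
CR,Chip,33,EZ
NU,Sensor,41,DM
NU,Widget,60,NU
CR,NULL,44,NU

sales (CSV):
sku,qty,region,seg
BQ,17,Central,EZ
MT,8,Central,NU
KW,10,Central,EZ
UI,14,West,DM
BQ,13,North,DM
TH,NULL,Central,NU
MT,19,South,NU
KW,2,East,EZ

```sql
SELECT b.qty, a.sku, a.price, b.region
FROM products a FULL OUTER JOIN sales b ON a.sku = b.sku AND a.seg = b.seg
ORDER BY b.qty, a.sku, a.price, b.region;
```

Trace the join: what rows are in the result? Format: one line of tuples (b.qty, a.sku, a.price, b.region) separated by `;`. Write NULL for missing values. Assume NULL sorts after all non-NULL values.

FULL OUTER JOIN keeps every row from both sides; unmatched rows get NULL for the other side's columns.
Matching on a.sku = b.sku AND a.seg = b.seg.
- a (sku=FL, seg=EZ) has no partner → padded with NULL.
- a (sku=NU, seg=EZ) has no partner → padded with NULL.
- a (sku=CR, seg=EZ) has no partner → padded with NULL.
- a (sku=NU, seg=DM) has no partner → padded with NULL.
- a (sku=NU, seg=NU) has no partner → padded with NULL.
- a (sku=CR, seg=NU) has no partner → padded with NULL.
- plus 8 unmatched b row(s), each kept with NULL a columns.

(2, NULL, NULL, East); (8, NULL, NULL, Central); (10, NULL, NULL, Central); (13, NULL, NULL, North); (14, NULL, NULL, West); (17, NULL, NULL, Central); (19, NULL, NULL, South); (NULL, CR, 33, NULL); (NULL, CR, 44, NULL); (NULL, FL, 26, NULL); (NULL, NU, 9, NULL); (NULL, NU, 41, NULL); (NULL, NU, 60, NULL); (NULL, NULL, NULL, Central)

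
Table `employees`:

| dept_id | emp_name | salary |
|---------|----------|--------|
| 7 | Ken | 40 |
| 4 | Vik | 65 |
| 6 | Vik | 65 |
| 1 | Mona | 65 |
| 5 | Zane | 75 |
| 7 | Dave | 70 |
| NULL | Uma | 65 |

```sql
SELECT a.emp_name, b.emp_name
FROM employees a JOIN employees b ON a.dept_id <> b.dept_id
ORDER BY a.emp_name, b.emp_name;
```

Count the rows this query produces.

INNER JOIN keeps only pairs where the ON condition holds.
Matching on a.dept_id <> b.dept_id. A NULL in a compared column never satisfies the condition.
- dept_id=7: 4 matching b row(s), so 4 row(s) emitted.
- dept_id=4: 5 matching b row(s), so 5 row(s) emitted.
- dept_id=6: 5 matching b row(s), so 5 row(s) emitted.
- dept_id=1: 5 matching b row(s), so 5 row(s) emitted.
- dept_id=5: 5 matching b row(s), so 5 row(s) emitted.
- dept_id=7: 4 matching b row(s), so 4 row(s) emitted.
- dept_id=NULL: no matching b row, dropped.
Total: 28 rows.

28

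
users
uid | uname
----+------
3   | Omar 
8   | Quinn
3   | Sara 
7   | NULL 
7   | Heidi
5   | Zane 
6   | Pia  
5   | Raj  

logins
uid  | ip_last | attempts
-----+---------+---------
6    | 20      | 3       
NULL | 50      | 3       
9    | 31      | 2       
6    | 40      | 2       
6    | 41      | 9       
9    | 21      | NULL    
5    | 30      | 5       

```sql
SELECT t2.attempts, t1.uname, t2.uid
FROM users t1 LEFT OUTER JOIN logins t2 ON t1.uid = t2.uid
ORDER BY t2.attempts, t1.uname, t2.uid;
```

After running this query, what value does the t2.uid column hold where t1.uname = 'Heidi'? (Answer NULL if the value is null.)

LEFT JOIN keeps every row from `users`; unmatched rows get NULL for `logins`'s columns.
Matching on t1.uid = t2.uid. A NULL in a compared column never satisfies the condition.
- t1 (uid=3) has no partner → padded with NULL.
- t1 (uid=8) has no partner → padded with NULL.
- t1 (uid=3) has no partner → padded with NULL.
- t1 (uid=7) has no partner → padded with NULL.
- t1 (uid=7) has no partner → padded with NULL.
- t1 (uid=5) pairs with 1 row(s) of t2.
- t1 (uid=6) pairs with 3 row(s) of t2.
- t1 (uid=5) pairs with 1 row(s) of t2.

NULL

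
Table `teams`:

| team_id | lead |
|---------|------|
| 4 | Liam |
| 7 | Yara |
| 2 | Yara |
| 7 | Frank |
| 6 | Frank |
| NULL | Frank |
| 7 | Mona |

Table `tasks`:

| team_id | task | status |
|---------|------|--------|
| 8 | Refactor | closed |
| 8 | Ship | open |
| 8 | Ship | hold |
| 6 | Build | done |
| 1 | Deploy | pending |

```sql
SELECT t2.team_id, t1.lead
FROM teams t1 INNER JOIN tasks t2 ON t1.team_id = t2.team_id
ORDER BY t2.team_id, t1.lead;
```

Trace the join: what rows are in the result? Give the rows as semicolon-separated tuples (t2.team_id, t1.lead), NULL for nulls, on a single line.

INNER JOIN keeps only pairs where the ON condition holds.
Matching on t1.team_id = t2.team_id. A NULL in a compared column never satisfies the condition.
- team_id=4: no matching t2 row, dropped.
- team_id=7: no matching t2 row, dropped.
- team_id=2: no matching t2 row, dropped.
- team_id=7: no matching t2 row, dropped.
- team_id=6: 1 matching t2 row(s), so 1 row(s) emitted.
- team_id=NULL: no matching t2 row, dropped.
- team_id=7: no matching t2 row, dropped.
After projecting and ordering:
t2.team_id | t1.lead
6 | Frank

(6, Frank)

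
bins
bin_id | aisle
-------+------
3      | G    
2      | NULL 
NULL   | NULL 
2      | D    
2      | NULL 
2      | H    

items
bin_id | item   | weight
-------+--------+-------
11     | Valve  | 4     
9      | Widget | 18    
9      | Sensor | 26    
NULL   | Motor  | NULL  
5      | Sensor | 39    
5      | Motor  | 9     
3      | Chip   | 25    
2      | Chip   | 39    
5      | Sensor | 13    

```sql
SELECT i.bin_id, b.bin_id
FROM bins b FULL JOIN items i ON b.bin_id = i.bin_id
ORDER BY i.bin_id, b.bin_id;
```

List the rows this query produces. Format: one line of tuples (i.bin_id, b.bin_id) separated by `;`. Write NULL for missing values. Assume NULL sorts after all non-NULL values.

(2, 2); (2, 2); (2, 2); (2, 2); (3, 3); (5, NULL); (5, NULL); (5, NULL); (9, NULL); (9, NULL); (11, NULL); (NULL, NULL); (NULL, NULL)

FULL OUTER JOIN keeps every row from both sides; unmatched rows get NULL for the other side's columns.
Matching on b.bin_id = i.bin_id. A NULL in a compared column never satisfies the condition.
- b[0] bin_id=3 → 1 match(es) in i → 1 row(s).
- b[1] bin_id=2 → 1 match(es) in i → 1 row(s).
- b[2] bin_id=NULL → no match; kept with NULLs on the i side.
- b[3] bin_id=2 → 1 match(es) in i → 1 row(s).
- b[4] bin_id=2 → 1 match(es) in i → 1 row(s).
- b[5] bin_id=2 → 1 match(es) in i → 1 row(s).
- plus 7 unmatched i row(s), each kept with NULL b columns.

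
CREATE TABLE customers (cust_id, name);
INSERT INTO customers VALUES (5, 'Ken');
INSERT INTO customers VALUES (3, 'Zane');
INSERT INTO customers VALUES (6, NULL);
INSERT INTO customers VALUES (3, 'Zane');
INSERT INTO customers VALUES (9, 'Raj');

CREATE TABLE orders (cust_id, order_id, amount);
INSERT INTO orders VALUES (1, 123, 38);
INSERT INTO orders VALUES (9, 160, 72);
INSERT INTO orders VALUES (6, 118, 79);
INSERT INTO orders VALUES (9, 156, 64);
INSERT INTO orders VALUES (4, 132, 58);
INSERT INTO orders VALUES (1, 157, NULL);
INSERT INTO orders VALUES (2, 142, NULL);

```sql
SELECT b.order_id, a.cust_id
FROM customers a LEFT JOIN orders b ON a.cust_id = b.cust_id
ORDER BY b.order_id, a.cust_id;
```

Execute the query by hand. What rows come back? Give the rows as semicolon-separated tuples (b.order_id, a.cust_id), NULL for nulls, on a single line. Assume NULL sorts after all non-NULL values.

LEFT JOIN keeps every row from `customers`; unmatched rows get NULL for `orders`'s columns.
Matching on a.cust_id = b.cust_id.
- a[0] cust_id=5 → no match; kept with NULLs on the b side.
- a[1] cust_id=3 → no match; kept with NULLs on the b side.
- a[2] cust_id=6 → 1 match(es) in b → 1 row(s).
- a[3] cust_id=3 → no match; kept with NULLs on the b side.
- a[4] cust_id=9 → 2 match(es) in b → 2 row(s).
After projecting and ordering:
b.order_id | a.cust_id
118 | 6
156 | 9
160 | 9
NULL | 3
NULL | 3
NULL | 5

(118, 6); (156, 9); (160, 9); (NULL, 3); (NULL, 3); (NULL, 5)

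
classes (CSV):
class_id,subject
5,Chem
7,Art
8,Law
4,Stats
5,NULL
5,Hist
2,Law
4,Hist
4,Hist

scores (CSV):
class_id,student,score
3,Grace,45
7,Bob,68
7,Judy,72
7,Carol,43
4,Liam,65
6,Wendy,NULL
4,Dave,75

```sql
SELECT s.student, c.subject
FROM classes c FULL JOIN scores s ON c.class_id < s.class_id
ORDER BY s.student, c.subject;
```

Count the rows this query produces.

FULL OUTER JOIN keeps every row from both sides; unmatched rows get NULL for the other side's columns.
Matching on c.class_id < s.class_id.
- c (class_id=5) pairs with 4 row(s) of s.
- c (class_id=7) has no partner → padded with NULL.
- c (class_id=8) has no partner → padded with NULL.
- c (class_id=4) pairs with 4 row(s) of s.
- c (class_id=5) pairs with 4 row(s) of s.
- c (class_id=5) pairs with 4 row(s) of s.
- c (class_id=2) pairs with 7 row(s) of s.
- c (class_id=4) pairs with 4 row(s) of s.
- c (class_id=4) pairs with 4 row(s) of s.
Total: 31 matched + 2 padded = 33 rows.

33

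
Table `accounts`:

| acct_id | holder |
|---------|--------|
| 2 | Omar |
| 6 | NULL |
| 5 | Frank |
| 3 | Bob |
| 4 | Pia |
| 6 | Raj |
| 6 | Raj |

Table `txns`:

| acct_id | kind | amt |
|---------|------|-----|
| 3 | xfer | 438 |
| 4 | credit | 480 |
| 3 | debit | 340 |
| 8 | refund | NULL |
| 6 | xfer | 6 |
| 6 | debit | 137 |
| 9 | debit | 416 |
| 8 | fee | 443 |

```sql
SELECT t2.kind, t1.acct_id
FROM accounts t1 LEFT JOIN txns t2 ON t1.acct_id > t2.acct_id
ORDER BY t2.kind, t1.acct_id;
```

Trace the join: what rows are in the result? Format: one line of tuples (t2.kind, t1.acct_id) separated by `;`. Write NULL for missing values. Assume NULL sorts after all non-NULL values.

LEFT JOIN keeps every row from `accounts`; unmatched rows get NULL for `txns`'s columns.
Matching on t1.acct_id > t2.acct_id.
Matched pairs: 14; unmatched t1 rows kept: 2.

(credit, 5); (credit, 6); (credit, 6); (credit, 6); (debit, 4); (debit, 5); (debit, 6); (debit, 6); (debit, 6); (xfer, 4); (xfer, 5); (xfer, 6); (xfer, 6); (xfer, 6); (NULL, 2); (NULL, 3)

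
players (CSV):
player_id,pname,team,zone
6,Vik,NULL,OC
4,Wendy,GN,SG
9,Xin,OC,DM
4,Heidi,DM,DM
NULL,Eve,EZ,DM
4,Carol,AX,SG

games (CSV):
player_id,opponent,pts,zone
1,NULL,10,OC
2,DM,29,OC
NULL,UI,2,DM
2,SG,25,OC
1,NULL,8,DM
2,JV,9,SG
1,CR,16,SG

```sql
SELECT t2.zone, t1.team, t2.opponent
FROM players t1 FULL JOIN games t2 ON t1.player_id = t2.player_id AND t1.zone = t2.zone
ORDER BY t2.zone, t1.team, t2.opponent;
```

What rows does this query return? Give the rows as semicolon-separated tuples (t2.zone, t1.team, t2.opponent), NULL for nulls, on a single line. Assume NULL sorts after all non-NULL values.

(DM, NULL, UI); (DM, NULL, NULL); (OC, NULL, DM); (OC, NULL, SG); (OC, NULL, NULL); (SG, NULL, CR); (SG, NULL, JV); (NULL, AX, NULL); (NULL, DM, NULL); (NULL, EZ, NULL); (NULL, GN, NULL); (NULL, OC, NULL); (NULL, NULL, NULL)

FULL OUTER JOIN keeps every row from both sides; unmatched rows get NULL for the other side's columns.
Matching on t1.player_id = t2.player_id AND t1.zone = t2.zone. A NULL in a compared column never satisfies the condition.
- t1 row (player_id=6, zone=OC): no match → kept, t2 columns NULL.
- t1 row (player_id=4, zone=SG): no match → kept, t2 columns NULL.
- t1 row (player_id=9, zone=DM): no match → kept, t2 columns NULL.
- t1 row (player_id=4, zone=DM): no match → kept, t2 columns NULL.
- t1 row (player_id=NULL, zone=DM): no match → kept, t2 columns NULL.
- t1 row (player_id=4, zone=SG): no match → kept, t2 columns NULL.
- plus 7 unmatched t2 row(s), each kept with NULL t1 columns.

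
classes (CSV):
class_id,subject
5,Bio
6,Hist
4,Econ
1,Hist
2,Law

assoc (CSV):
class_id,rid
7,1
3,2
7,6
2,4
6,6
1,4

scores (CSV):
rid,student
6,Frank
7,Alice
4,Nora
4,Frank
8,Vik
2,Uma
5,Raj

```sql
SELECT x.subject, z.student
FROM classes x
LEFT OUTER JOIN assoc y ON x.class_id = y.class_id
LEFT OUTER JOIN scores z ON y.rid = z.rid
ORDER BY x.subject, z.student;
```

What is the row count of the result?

Step 1 — x LEFT JOIN y on class_id → 5 row(s).
Then LEFT JOIN `scores z` on rid: each of those 5 rows is kept; rows whose y.rid has no match in z get NULL for z's columns.
Result: 7 row(s).

7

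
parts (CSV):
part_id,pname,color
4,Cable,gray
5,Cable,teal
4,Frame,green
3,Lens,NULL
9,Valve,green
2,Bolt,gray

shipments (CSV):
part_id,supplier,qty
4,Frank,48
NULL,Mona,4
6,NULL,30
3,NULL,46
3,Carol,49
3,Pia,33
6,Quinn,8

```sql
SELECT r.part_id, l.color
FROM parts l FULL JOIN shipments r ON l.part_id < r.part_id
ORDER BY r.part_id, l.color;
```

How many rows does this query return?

17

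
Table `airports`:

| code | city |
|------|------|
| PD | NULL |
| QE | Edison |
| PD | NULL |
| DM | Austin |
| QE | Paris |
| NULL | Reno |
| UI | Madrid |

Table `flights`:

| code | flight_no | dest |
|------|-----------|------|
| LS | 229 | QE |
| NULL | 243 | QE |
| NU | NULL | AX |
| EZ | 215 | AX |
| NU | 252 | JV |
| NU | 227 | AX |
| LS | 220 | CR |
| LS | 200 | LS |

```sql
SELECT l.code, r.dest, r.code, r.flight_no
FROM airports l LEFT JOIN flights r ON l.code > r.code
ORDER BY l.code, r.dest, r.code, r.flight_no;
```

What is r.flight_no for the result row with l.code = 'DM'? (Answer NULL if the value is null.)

NULL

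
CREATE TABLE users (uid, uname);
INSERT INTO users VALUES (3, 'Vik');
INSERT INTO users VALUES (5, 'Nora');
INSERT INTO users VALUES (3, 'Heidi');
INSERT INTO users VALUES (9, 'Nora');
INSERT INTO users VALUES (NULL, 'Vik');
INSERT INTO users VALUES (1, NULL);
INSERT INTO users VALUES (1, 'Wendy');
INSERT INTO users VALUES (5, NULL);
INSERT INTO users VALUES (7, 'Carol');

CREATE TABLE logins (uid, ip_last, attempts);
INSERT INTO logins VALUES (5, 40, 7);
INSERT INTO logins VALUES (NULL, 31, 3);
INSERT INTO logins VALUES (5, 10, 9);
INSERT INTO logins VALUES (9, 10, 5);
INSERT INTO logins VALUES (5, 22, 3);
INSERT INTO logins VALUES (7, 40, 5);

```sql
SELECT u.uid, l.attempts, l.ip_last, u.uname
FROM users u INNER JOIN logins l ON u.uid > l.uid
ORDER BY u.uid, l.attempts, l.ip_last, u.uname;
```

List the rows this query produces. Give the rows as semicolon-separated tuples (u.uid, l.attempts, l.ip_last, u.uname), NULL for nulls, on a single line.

(7, 3, 22, Carol); (7, 7, 40, Carol); (7, 9, 10, Carol); (9, 3, 22, Nora); (9, 5, 40, Nora); (9, 7, 40, Nora); (9, 9, 10, Nora)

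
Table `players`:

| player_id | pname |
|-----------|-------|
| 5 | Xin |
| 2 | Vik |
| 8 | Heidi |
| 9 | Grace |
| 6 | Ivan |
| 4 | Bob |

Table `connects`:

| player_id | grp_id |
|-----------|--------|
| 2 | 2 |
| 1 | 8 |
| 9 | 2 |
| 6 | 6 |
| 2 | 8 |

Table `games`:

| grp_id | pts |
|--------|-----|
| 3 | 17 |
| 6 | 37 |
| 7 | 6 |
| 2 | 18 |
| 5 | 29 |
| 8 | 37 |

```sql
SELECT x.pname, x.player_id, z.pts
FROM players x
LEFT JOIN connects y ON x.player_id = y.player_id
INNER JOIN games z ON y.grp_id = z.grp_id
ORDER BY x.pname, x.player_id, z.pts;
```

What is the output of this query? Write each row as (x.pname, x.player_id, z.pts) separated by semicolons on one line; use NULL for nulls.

(Grace, 9, 18); (Ivan, 6, 37); (Vik, 2, 18); (Vik, 2, 37)

Step 1 — x LEFT JOIN y on player_id → 7 row(s).
Then INNER JOIN `games z` on grp_id: keep only rows whose y.grp_id appears in z.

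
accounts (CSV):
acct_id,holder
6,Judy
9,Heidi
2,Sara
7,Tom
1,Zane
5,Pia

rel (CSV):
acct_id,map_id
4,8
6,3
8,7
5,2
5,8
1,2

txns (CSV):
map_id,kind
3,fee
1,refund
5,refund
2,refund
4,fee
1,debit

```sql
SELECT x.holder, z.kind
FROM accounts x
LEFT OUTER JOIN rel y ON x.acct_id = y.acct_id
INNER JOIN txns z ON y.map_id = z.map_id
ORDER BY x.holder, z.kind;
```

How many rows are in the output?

3

Step 1 — x LEFT JOIN y on acct_id → 7 row(s).
Then INNER JOIN `txns z` on map_id: keep only rows whose y.map_id appears in z.
Result: 3 row(s).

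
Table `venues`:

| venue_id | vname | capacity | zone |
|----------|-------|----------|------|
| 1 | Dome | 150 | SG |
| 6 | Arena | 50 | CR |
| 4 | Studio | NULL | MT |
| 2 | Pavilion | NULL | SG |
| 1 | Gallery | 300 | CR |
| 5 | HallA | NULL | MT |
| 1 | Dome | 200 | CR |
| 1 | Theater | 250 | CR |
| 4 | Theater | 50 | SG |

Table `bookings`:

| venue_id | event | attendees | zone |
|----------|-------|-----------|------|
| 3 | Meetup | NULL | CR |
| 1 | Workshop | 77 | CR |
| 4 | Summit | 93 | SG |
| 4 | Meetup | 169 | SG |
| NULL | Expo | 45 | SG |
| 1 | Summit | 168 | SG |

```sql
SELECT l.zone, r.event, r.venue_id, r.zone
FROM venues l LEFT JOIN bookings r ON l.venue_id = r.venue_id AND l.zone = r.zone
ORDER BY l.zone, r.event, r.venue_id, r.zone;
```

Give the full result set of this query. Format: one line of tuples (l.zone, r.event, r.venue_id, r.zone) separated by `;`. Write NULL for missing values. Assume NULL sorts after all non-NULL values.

LEFT JOIN keeps every row from `venues`; unmatched rows get NULL for `bookings`'s columns.
Matching on l.venue_id = r.venue_id AND l.zone = r.zone. A NULL in a compared column never satisfies the condition.
- l[0] venue_id=1, zone=SG → 1 match(es) in r → 1 row(s).
- l[1] venue_id=6, zone=CR → no match; kept with NULLs on the r side.
- l[2] venue_id=4, zone=MT → no match; kept with NULLs on the r side.
- l[3] venue_id=2, zone=SG → no match; kept with NULLs on the r side.
- l[4] venue_id=1, zone=CR → 1 match(es) in r → 1 row(s).
- l[5] venue_id=5, zone=MT → no match; kept with NULLs on the r side.
- l[6] venue_id=1, zone=CR → 1 match(es) in r → 1 row(s).
- l[7] venue_id=1, zone=CR → 1 match(es) in r → 1 row(s).
- l[8] venue_id=4, zone=SG → 2 match(es) in r → 2 row(s).
After projecting and ordering:
l.zone | r.event | r.venue_id | r.zone
CR | Workshop | 1 | CR
CR | Workshop | 1 | CR
CR | Workshop | 1 | CR
CR | NULL | NULL | NULL
MT | NULL | NULL | NULL
MT | NULL | NULL | NULL
SG | Meetup | 4 | SG
SG | Summit | 1 | SG
SG | Summit | 4 | SG
SG | NULL | NULL | NULL

(CR, Workshop, 1, CR); (CR, Workshop, 1, CR); (CR, Workshop, 1, CR); (CR, NULL, NULL, NULL); (MT, NULL, NULL, NULL); (MT, NULL, NULL, NULL); (SG, Meetup, 4, SG); (SG, Summit, 1, SG); (SG, Summit, 4, SG); (SG, NULL, NULL, NULL)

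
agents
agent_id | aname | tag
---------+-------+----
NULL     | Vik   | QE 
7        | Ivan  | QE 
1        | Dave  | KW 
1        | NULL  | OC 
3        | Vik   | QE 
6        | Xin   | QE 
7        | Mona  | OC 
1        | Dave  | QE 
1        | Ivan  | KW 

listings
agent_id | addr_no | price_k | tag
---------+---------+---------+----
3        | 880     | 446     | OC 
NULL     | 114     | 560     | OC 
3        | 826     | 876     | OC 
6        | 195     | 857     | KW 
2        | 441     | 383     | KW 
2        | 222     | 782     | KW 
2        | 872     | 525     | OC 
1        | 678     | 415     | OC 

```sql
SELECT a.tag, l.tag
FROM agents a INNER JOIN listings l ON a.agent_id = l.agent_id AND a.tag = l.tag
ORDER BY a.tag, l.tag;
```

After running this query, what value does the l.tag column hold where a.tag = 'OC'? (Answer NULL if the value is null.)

INNER JOIN keeps only pairs where the ON condition holds.
Matching on a.agent_id = l.agent_id AND a.tag = l.tag. A NULL in a compared column never satisfies the condition.
Matched pairs: 1.

OC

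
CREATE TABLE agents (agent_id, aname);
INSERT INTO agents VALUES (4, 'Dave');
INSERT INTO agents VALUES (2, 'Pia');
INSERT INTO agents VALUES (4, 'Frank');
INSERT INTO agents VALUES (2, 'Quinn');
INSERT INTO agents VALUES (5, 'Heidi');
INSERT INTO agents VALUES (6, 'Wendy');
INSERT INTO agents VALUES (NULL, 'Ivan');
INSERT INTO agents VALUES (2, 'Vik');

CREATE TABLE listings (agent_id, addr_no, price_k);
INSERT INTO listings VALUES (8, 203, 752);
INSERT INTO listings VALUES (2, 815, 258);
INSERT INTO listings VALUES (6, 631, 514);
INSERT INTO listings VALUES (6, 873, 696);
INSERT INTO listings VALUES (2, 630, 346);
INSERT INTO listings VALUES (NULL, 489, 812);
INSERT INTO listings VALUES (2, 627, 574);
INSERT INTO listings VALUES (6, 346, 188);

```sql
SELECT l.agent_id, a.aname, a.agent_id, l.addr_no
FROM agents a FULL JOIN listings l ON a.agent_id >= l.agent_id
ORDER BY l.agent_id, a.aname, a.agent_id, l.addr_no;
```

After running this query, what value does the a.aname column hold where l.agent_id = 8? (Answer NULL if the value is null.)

FULL OUTER JOIN keeps every row from both sides; unmatched rows get NULL for the other side's columns.
Matching on a.agent_id >= l.agent_id. A NULL in a compared column never satisfies the condition.
- agent_id=4: 3 matching l row(s), so 3 row(s) emitted.
- agent_id=2: 3 matching l row(s), so 3 row(s) emitted.
- agent_id=4: 3 matching l row(s), so 3 row(s) emitted.
- agent_id=2: 3 matching l row(s), so 3 row(s) emitted.
- agent_id=5: 3 matching l row(s), so 3 row(s) emitted.
- agent_id=6: 6 matching l row(s), so 6 row(s) emitted.
- agent_id=NULL: no l row matches, row kept with l columns NULL.
- agent_id=2: 3 matching l row(s), so 3 row(s) emitted.
- 2 row(s) from l found no a partner → padded with NULL.

NULL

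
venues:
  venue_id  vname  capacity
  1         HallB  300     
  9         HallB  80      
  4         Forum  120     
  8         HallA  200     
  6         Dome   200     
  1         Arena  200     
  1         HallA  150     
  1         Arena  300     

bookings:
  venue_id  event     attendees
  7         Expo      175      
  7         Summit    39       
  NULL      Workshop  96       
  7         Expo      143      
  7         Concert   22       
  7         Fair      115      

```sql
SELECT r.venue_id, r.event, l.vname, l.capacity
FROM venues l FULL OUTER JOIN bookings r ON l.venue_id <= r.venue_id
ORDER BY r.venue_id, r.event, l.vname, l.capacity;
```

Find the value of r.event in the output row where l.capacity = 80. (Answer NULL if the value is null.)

FULL OUTER JOIN keeps every row from both sides; unmatched rows get NULL for the other side's columns.
Matching on l.venue_id <= r.venue_id. A NULL in a compared column never satisfies the condition.
- l row (venue_id=1): matches 5 r row(s) → 5 output row(s).
- l row (venue_id=9): no match → kept, r columns NULL.
- l row (venue_id=4): matches 5 r row(s) → 5 output row(s).
- l row (venue_id=8): no match → kept, r columns NULL.
- l row (venue_id=6): matches 5 r row(s) → 5 output row(s).
- l row (venue_id=1): matches 5 r row(s) → 5 output row(s).
- l row (venue_id=1): matches 5 r row(s) → 5 output row(s).
- l row (venue_id=1): matches 5 r row(s) → 5 output row(s).
- 1 r row(s) had no l match → kept, l columns NULL.

NULL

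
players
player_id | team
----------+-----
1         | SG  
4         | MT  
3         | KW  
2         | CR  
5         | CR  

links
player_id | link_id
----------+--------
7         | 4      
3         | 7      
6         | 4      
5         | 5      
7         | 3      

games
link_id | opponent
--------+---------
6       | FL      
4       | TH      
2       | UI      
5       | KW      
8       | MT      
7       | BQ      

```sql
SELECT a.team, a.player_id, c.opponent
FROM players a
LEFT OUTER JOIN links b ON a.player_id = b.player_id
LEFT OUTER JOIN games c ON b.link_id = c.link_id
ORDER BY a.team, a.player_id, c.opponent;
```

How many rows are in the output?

Joins associate left-to-right: players LEFT JOIN links on player_id gives 5 intermediate row(s).
Then LEFT JOIN `games c` on link_id: each of those 5 rows is kept; rows whose b.link_id has no match in c get NULL for c's columns.
Result: 5 row(s).

5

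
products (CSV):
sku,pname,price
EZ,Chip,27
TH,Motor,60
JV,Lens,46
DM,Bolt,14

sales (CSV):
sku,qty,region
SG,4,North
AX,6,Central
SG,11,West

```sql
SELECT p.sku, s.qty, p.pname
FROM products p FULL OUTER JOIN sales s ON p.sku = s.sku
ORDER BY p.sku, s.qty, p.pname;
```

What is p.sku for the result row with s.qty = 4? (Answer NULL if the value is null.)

FULL OUTER JOIN keeps every row from both sides; unmatched rows get NULL for the other side's columns.
Matching on p.sku = s.sku.
Matched pairs: 0; unmatched p rows kept: 4; unmatched s rows kept: 3.

NULL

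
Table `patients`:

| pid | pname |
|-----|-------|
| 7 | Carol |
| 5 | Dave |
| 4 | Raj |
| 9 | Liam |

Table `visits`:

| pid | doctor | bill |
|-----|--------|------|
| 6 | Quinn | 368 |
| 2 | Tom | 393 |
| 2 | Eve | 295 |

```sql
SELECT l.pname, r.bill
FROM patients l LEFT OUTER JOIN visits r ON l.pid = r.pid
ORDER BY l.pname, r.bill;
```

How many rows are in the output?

4

LEFT JOIN keeps every row from `patients`; unmatched rows get NULL for `visits`'s columns.
Matching on l.pid = r.pid.
- l[0] pid=7 → no match; kept with NULLs on the r side.
- l[1] pid=5 → no match; kept with NULLs on the r side.
- l[2] pid=4 → no match; kept with NULLs on the r side.
- l[3] pid=9 → no match; kept with NULLs on the r side.
Total: 0 matched + 4 padded = 4 rows.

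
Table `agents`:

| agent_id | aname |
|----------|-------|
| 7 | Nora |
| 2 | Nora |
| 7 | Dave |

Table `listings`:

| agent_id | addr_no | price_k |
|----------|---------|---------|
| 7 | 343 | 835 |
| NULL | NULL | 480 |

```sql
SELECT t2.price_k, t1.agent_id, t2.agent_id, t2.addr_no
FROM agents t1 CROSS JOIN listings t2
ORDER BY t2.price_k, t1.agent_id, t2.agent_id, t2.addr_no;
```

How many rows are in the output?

6

CROSS JOIN pairs every row of `agents` with every row of `listings`: 3 × 2 = 6 rows.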